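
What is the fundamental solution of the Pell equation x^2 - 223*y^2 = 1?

First expand sqrt(223) as a continued fraction. With x_i = (sqrt(223) + m_i)/d_i and (m_0, d_0) = (0, 1): a_0 = floor(sqrt(223)) = 14, since 14^2 = 196 <= 223 < 225 = 15^2.
Iterate m_{i+1} = d_i*a_i - m_i, d_{i+1} = (223 - m_{i+1}^2)/d_i, a_{i+1} = floor((a_0 + m_{i+1})/d_{i+1}):
  m_1 = 1*14 - 0 = 14, d_1 = (223 - 14^2)/1 = 27/1 = 27, a_1 = floor((14 + 14)/27) = 1.
  m_2 = 27*1 - 14 = 13, d_2 = (223 - 13^2)/27 = 54/27 = 2, a_2 = floor((14 + 13)/2) = 13.
  m_3 = 2*13 - 13 = 13, d_3 = (223 - 13^2)/2 = 54/2 = 27, a_3 = floor((14 + 13)/27) = 1.
  m_4 = 27*1 - 13 = 14, d_4 = (223 - 14^2)/27 = 27/27 = 1, a_4 = floor((14 + 14)/1) = 28.
  m_5 = 1*28 - 14 = 14, d_5 = (223 - 14^2)/1 = 27/1 = 27: (m_5, d_5) = (m_1, d_1) = (14, 27), so from here the quotients repeat a_1, ..., a_4; the period length is 4.
So sqrt(223) = [14; (1, 13, 1, 28)] with period length k = 4.
k is even, so the fundamental solution of x^2 - 223y^2 = 1 is (p_{k-1}, q_{k-1}) = (p_3, q_3); compute convergents through index 3.
Convergents (p_i = a_i*p_{i-1} + p_{i-2}, q_i = a_i*q_{i-1} + q_{i-2} with p_{-2}=0, p_{-1}=1, q_{-2}=1, q_{-1}=0):
  i=0: a_0=14, p_0 = 14*1 + 0 = 14, q_0 = 14*0 + 1 = 1.
  i=1: a_1=1, p_1 = 1*14 + 1 = 15, q_1 = 1*1 + 0 = 1.
  i=2: a_2=13, p_2 = 13*15 + 14 = 209, q_2 = 13*1 + 1 = 14.
  i=3: a_3=1, p_3 = 1*209 + 15 = 224, q_3 = 1*14 + 1 = 15.
Check: 224^2 - 223*15^2 = 50176 - 50175 = 1, so (x, y) = (224, 15) solves the equation, and by the theorem it is the least positive solution.

(x, y) = (224, 15)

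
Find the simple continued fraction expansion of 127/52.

Run the Euclidean algorithm on 127 and 52; the successive quotients are the partial quotients a_0, a_1, ... (each step inverts the fractional part left over by the previous one):
  127 = 2*52 + 23, so a_0 = 2.
  52 = 2*23 + 6, so a_1 = 2.
  23 = 3*6 + 5, so a_2 = 3.
  6 = 1*5 + 1, so a_3 = 1.
  5 = 5*1 + 0, so a_4 = 5.
The remainder reaches 0 after 5 divisions, so the expansion has 5 partial quotients, read off in order.

[2; 2, 3, 1, 5]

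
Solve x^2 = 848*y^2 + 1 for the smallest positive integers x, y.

(x, y) = (66249, 2275)

First expand sqrt(848) as a continued fraction. With x_i = (sqrt(848) + m_i)/d_i and (m_0, d_0) = (0, 1): a_0 = floor(sqrt(848)) = 29, since 29^2 = 841 <= 848 < 900 = 30^2.
Iterate m_{i+1} = d_i*a_i - m_i, d_{i+1} = (848 - m_{i+1}^2)/d_i, a_{i+1} = floor((a_0 + m_{i+1})/d_{i+1}):
  m_1 = 1*29 - 0 = 29, d_1 = (848 - 29^2)/1 = 7/1 = 7, a_1 = floor((29 + 29)/7) = 8.
  m_2 = 7*8 - 29 = 27, d_2 = (848 - 27^2)/7 = 119/7 = 17, a_2 = floor((29 + 27)/17) = 3.
  m_3 = 17*3 - 27 = 24, d_3 = (848 - 24^2)/17 = 272/17 = 16, a_3 = floor((29 + 24)/16) = 3.
  m_4 = 16*3 - 24 = 24, d_4 = (848 - 24^2)/16 = 272/16 = 17, a_4 = floor((29 + 24)/17) = 3.
  m_5 = 17*3 - 24 = 27, d_5 = (848 - 27^2)/17 = 119/17 = 7, a_5 = floor((29 + 27)/7) = 8.
  m_6 = 7*8 - 27 = 29, d_6 = (848 - 29^2)/7 = 7/7 = 1, a_6 = floor((29 + 29)/1) = 58.
  m_7 = 1*58 - 29 = 29, d_7 = (848 - 29^2)/1 = 7/1 = 7: (m_7, d_7) = (m_1, d_1) = (29, 7), so from here the quotients repeat a_1, ..., a_6; the period length is 6.
So sqrt(848) = [29; (8, 3, 3, 3, 8, 58)] with period length k = 6.
k is even, so the fundamental solution of x^2 - 848y^2 = 1 is (p_{k-1}, q_{k-1}) = (p_5, q_5); compute convergents through index 5.
Convergents (p_i = a_i*p_{i-1} + p_{i-2}, q_i = a_i*q_{i-1} + q_{i-2} with p_{-2}=0, p_{-1}=1, q_{-2}=1, q_{-1}=0):
  i=0: a_0=29, p_0 = 29*1 + 0 = 29, q_0 = 29*0 + 1 = 1.
  i=1: a_1=8, p_1 = 8*29 + 1 = 233, q_1 = 8*1 + 0 = 8.
  i=2: a_2=3, p_2 = 3*233 + 29 = 728, q_2 = 3*8 + 1 = 25.
  i=3: a_3=3, p_3 = 3*728 + 233 = 2417, q_3 = 3*25 + 8 = 83.
  i=4: a_4=3, p_4 = 3*2417 + 728 = 7979, q_4 = 3*83 + 25 = 274.
  i=5: a_5=8, p_5 = 8*7979 + 2417 = 66249, q_5 = 8*274 + 83 = 2275.
Check: 66249^2 - 848*2275^2 = 4388930001 - 4388930000 = 1, so (x, y) = (66249, 2275) solves the equation, and by the theorem it is the least positive solution.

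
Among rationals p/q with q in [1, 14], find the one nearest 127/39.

13/4

Expand x = 127/39 as a continued fraction with the Euclidean algorithm:
  127 = 3*39 + 10, so a_0 = 3.
  39 = 3*10 + 9, so a_1 = 3.
  10 = 1*9 + 1, so a_2 = 1.
  9 = 9*1 + 0, so a_3 = 9.
so x = [3; 3, 1, 9].
Convergents (p_i = a_i*p_{i-1} + p_{i-2}, q_i = a_i*q_{i-1} + q_{i-2} with p_{-2}=0, p_{-1}=1, q_{-2}=1, q_{-1}=0), until the denominator exceeds 14:
  i=0: a_0=3, p_0 = 3*1 + 0 = 3, q_0 = 3*0 + 1 = 1.
  i=1: a_1=3, p_1 = 3*3 + 1 = 10, q_1 = 3*1 + 0 = 3.
  i=2: a_2=1, p_2 = 1*10 + 3 = 13, q_2 = 1*3 + 1 = 4.
  i=3: a_3=9, p_3 = 9*13 + 10 = 127, q_3 = 9*4 + 3 = 39.
q_3 = 39 > 14, so the last convergent with denominator <= 14 is p_2/q_2 = 13/4.
The closest fraction with denominator <= 14 is either p_2/q_2 or the intermediate fraction (k*p_2 + p_1)/(k*q_2 + q_1) with the largest k >= 1 whose denominator stays <= 14; these approach x as k grows, and every other convergent or intermediate fraction in range is farther away.
Largest k: floor((14 - q_1)/q_2) = floor((14 - 3)/4) = 2.
That gives (2*13 + 10)/(2*4 + 3) = 36/11.
Compare the errors: |x - 13/4| = |127*4 - 13*39|/(39*4) = 1/156, and |x - 36/11| = |127*11 - 36*39|/(39*11) = 7/429.
Cross-multiplying, 1*429 = 429 < 1092 = 7*156, so 1/156 is smaller: the convergent 13/4 is closer to x than 36/11.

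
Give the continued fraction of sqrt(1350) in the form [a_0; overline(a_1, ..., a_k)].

[36; overline(1, 2, 1, 7, 2, 2, 2, 7, 1, 2, 1, 72)]

Write x_i = (sqrt(1350) + m_i)/d_i with (m_0, d_0) = (0, 1). a_0 = floor(sqrt(1350)) = 36, since 36^2 = 1296 <= 1350 < 1369 = 37^2.
Iterate m_{i+1} = d_i*a_i - m_i, d_{i+1} = (1350 - m_{i+1}^2)/d_i, a_{i+1} = floor((a_0 + m_{i+1})/d_{i+1}):
  m_1 = 1*36 - 0 = 36, d_1 = (1350 - 36^2)/1 = 54/1 = 54, a_1 = floor((36 + 36)/54) = 1.
  m_2 = 54*1 - 36 = 18, d_2 = (1350 - 18^2)/54 = 1026/54 = 19, a_2 = floor((36 + 18)/19) = 2.
  m_3 = 19*2 - 18 = 20, d_3 = (1350 - 20^2)/19 = 950/19 = 50, a_3 = floor((36 + 20)/50) = 1.
  m_4 = 50*1 - 20 = 30, d_4 = (1350 - 30^2)/50 = 450/50 = 9, a_4 = floor((36 + 30)/9) = 7.
  m_5 = 9*7 - 30 = 33, d_5 = (1350 - 33^2)/9 = 261/9 = 29, a_5 = floor((36 + 33)/29) = 2.
  m_6 = 29*2 - 33 = 25, d_6 = (1350 - 25^2)/29 = 725/29 = 25, a_6 = floor((36 + 25)/25) = 2.
  m_7 = 25*2 - 25 = 25, d_7 = (1350 - 25^2)/25 = 725/25 = 29, a_7 = floor((36 + 25)/29) = 2.
  m_8 = 29*2 - 25 = 33, d_8 = (1350 - 33^2)/29 = 261/29 = 9, a_8 = floor((36 + 33)/9) = 7.
  m_9 = 9*7 - 33 = 30, d_9 = (1350 - 30^2)/9 = 450/9 = 50, a_9 = floor((36 + 30)/50) = 1.
  m_10 = 50*1 - 30 = 20, d_10 = (1350 - 20^2)/50 = 950/50 = 19, a_10 = floor((36 + 20)/19) = 2.
  m_11 = 19*2 - 20 = 18, d_11 = (1350 - 18^2)/19 = 1026/19 = 54, a_11 = floor((36 + 18)/54) = 1.
  m_12 = 54*1 - 18 = 36, d_12 = (1350 - 36^2)/54 = 54/54 = 1, a_12 = floor((36 + 36)/1) = 72.
  m_13 = 1*72 - 36 = 36, d_13 = (1350 - 36^2)/1 = 54/1 = 54: (m_13, d_13) = (m_1, d_1) = (36, 54), so from here the quotients repeat a_1, ..., a_12; the period length is 12.
Hence the expansion of sqrt(1350) is a_0 = 36 followed by the repeating block 1, 2, 1, 7, 2, 2, 2, 7, 1, 2, 1, 72 (period 12).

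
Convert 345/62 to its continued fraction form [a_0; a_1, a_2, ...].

Run the Euclidean algorithm on 345 and 62; the successive quotients are the partial quotients a_0, a_1, ... (each step inverts the fractional part left over by the previous one):
  345 = 5*62 + 35, so a_0 = 5.
  62 = 1*35 + 27, so a_1 = 1.
  35 = 1*27 + 8, so a_2 = 1.
  27 = 3*8 + 3, so a_3 = 3.
  8 = 2*3 + 2, so a_4 = 2.
  3 = 1*2 + 1, so a_5 = 1.
  2 = 2*1 + 0, so a_6 = 2.
The remainder reaches 0 after 7 divisions, so the expansion has 7 partial quotients, read off in order.

[5; 1, 1, 3, 2, 1, 2]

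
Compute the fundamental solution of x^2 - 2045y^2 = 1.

First expand sqrt(2045) as a continued fraction. With x_i = (sqrt(2045) + m_i)/d_i and (m_0, d_0) = (0, 1): a_0 = floor(sqrt(2045)) = 45, since 45^2 = 2025 <= 2045 < 2116 = 46^2.
Iterate m_{i+1} = d_i*a_i - m_i, d_{i+1} = (2045 - m_{i+1}^2)/d_i, a_{i+1} = floor((a_0 + m_{i+1})/d_{i+1}):
  m_1 = 1*45 - 0 = 45, d_1 = (2045 - 45^2)/1 = 20/1 = 20, a_1 = floor((45 + 45)/20) = 4.
  m_2 = 20*4 - 45 = 35, d_2 = (2045 - 35^2)/20 = 820/20 = 41, a_2 = floor((45 + 35)/41) = 1.
  m_3 = 41*1 - 35 = 6, d_3 = (2045 - 6^2)/41 = 2009/41 = 49, a_3 = floor((45 + 6)/49) = 1.
  m_4 = 49*1 - 6 = 43, d_4 = (2045 - 43^2)/49 = 196/49 = 4, a_4 = floor((45 + 43)/4) = 22.
  m_5 = 4*22 - 43 = 45, d_5 = (2045 - 45^2)/4 = 20/4 = 5, a_5 = floor((45 + 45)/5) = 18.
  m_6 = 5*18 - 45 = 45, d_6 = (2045 - 45^2)/5 = 20/5 = 4, a_6 = floor((45 + 45)/4) = 22.
  m_7 = 4*22 - 45 = 43, d_7 = (2045 - 43^2)/4 = 196/4 = 49, a_7 = floor((45 + 43)/49) = 1.
  m_8 = 49*1 - 43 = 6, d_8 = (2045 - 6^2)/49 = 2009/49 = 41, a_8 = floor((45 + 6)/41) = 1.
  m_9 = 41*1 - 6 = 35, d_9 = (2045 - 35^2)/41 = 820/41 = 20, a_9 = floor((45 + 35)/20) = 4.
  m_10 = 20*4 - 35 = 45, d_10 = (2045 - 45^2)/20 = 20/20 = 1, a_10 = floor((45 + 45)/1) = 90.
  m_11 = 1*90 - 45 = 45, d_11 = (2045 - 45^2)/1 = 20/1 = 20: (m_11, d_11) = (m_1, d_1) = (45, 20), so from here the quotients repeat a_1, ..., a_10; the period length is 10.
So sqrt(2045) = [45; (4, 1, 1, 22, 18, 22, 1, 1, 4, 90)] with period length k = 10.
k is even, so the fundamental solution of x^2 - 2045y^2 = 1 is (p_{k-1}, q_{k-1}) = (p_9, q_9); compute convergents through index 9.
Convergents (p_i = a_i*p_{i-1} + p_{i-2}, q_i = a_i*q_{i-1} + q_{i-2} with p_{-2}=0, p_{-1}=1, q_{-2}=1, q_{-1}=0):
  i=0: a_0=45, p_0 = 45*1 + 0 = 45, q_0 = 45*0 + 1 = 1.
  i=1: a_1=4, p_1 = 4*45 + 1 = 181, q_1 = 4*1 + 0 = 4.
  i=2: a_2=1, p_2 = 1*181 + 45 = 226, q_2 = 1*4 + 1 = 5.
  i=3: a_3=1, p_3 = 1*226 + 181 = 407, q_3 = 1*5 + 4 = 9.
  i=4: a_4=22, p_4 = 22*407 + 226 = 9180, q_4 = 22*9 + 5 = 203.
  i=5: a_5=18, p_5 = 18*9180 + 407 = 165647, q_5 = 18*203 + 9 = 3663.
  i=6: a_6=22, p_6 = 22*165647 + 9180 = 3653414, q_6 = 22*3663 + 203 = 80789.
  i=7: a_7=1, p_7 = 1*3653414 + 165647 = 3819061, q_7 = 1*80789 + 3663 = 84452.
  i=8: a_8=1, p_8 = 1*3819061 + 3653414 = 7472475, q_8 = 1*84452 + 80789 = 165241.
  i=9: a_9=4, p_9 = 4*7472475 + 3819061 = 33708961, q_9 = 4*165241 + 84452 = 745416.
Check: 33708961^2 - 2045*745416^2 = 1136294051699521 - 1136294051699520 = 1, so (x, y) = (33708961, 745416) solves the equation, and by the theorem it is the least positive solution.

(x, y) = (33708961, 745416)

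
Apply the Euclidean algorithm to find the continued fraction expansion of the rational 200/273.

[0; 1, 2, 1, 2, 1, 5, 3]

Run the Euclidean algorithm on 200 and 273; the successive quotients are the partial quotients a_0, a_1, ... (each step inverts the fractional part left over by the previous one):
  200 = 0*273 + 200, so a_0 = 0.
  273 = 1*200 + 73, so a_1 = 1.
  200 = 2*73 + 54, so a_2 = 2.
  73 = 1*54 + 19, so a_3 = 1.
  54 = 2*19 + 16, so a_4 = 2.
  19 = 1*16 + 3, so a_5 = 1.
  16 = 5*3 + 1, so a_6 = 5.
  3 = 3*1 + 0, so a_7 = 3.
The remainder reaches 0 after 8 divisions, so the expansion has 8 partial quotients, read off in order.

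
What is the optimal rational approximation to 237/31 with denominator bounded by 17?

Expand x = 237/31 as a continued fraction with the Euclidean algorithm:
  237 = 7*31 + 20, so a_0 = 7.
  31 = 1*20 + 11, so a_1 = 1.
  20 = 1*11 + 9, so a_2 = 1.
  11 = 1*9 + 2, so a_3 = 1.
  9 = 4*2 + 1, so a_4 = 4.
  2 = 2*1 + 0, so a_5 = 2.
so x = [7; 1, 1, 1, 4, 2].
Convergents (p_i = a_i*p_{i-1} + p_{i-2}, q_i = a_i*q_{i-1} + q_{i-2} with p_{-2}=0, p_{-1}=1, q_{-2}=1, q_{-1}=0), until the denominator exceeds 17:
  i=0: a_0=7, p_0 = 7*1 + 0 = 7, q_0 = 7*0 + 1 = 1.
  i=1: a_1=1, p_1 = 1*7 + 1 = 8, q_1 = 1*1 + 0 = 1.
  i=2: a_2=1, p_2 = 1*8 + 7 = 15, q_2 = 1*1 + 1 = 2.
  i=3: a_3=1, p_3 = 1*15 + 8 = 23, q_3 = 1*2 + 1 = 3.
  i=4: a_4=4, p_4 = 4*23 + 15 = 107, q_4 = 4*3 + 2 = 14.
  i=5: a_5=2, p_5 = 2*107 + 23 = 237, q_5 = 2*14 + 3 = 31.
q_5 = 31 > 17, so the last convergent with denominator <= 17 is p_4/q_4 = 107/14.
The closest fraction with denominator <= 17 is either p_4/q_4 or the intermediate fraction (k*p_4 + p_3)/(k*q_4 + q_3) with the largest k >= 1 whose denominator stays <= 17; these approach x as k grows, and every other convergent or intermediate fraction in range is farther away.
Largest k: floor((17 - q_3)/q_4) = floor((17 - 3)/14) = 1.
That gives (1*107 + 23)/(1*14 + 3) = 130/17.
Compare the errors: |x - 107/14| = |237*14 - 107*31|/(31*14) = 1/434, and |x - 130/17| = |237*17 - 130*31|/(31*17) = 1/527.
Cross-multiplying, 1*434 = 434 < 527 = 1*527, so 1/527 is smaller: the intermediate fraction 130/17 is closer to x than 107/14.

130/17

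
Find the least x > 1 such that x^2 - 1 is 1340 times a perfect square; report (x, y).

(x, y) = (729631, 19932)

First expand sqrt(1340) as a continued fraction. With x_i = (sqrt(1340) + m_i)/d_i and (m_0, d_0) = (0, 1): a_0 = floor(sqrt(1340)) = 36, since 36^2 = 1296 <= 1340 < 1369 = 37^2.
Iterate m_{i+1} = d_i*a_i - m_i, d_{i+1} = (1340 - m_{i+1}^2)/d_i, a_{i+1} = floor((a_0 + m_{i+1})/d_{i+1}):
  m_1 = 1*36 - 0 = 36, d_1 = (1340 - 36^2)/1 = 44/1 = 44, a_1 = floor((36 + 36)/44) = 1.
  m_2 = 44*1 - 36 = 8, d_2 = (1340 - 8^2)/44 = 1276/44 = 29, a_2 = floor((36 + 8)/29) = 1.
  m_3 = 29*1 - 8 = 21, d_3 = (1340 - 21^2)/29 = 899/29 = 31, a_3 = floor((36 + 21)/31) = 1.
  m_4 = 31*1 - 21 = 10, d_4 = (1340 - 10^2)/31 = 1240/31 = 40, a_4 = floor((36 + 10)/40) = 1.
  m_5 = 40*1 - 10 = 30, d_5 = (1340 - 30^2)/40 = 440/40 = 11, a_5 = floor((36 + 30)/11) = 6.
  m_6 = 11*6 - 30 = 36, d_6 = (1340 - 36^2)/11 = 44/11 = 4, a_6 = floor((36 + 36)/4) = 18.
  m_7 = 4*18 - 36 = 36, d_7 = (1340 - 36^2)/4 = 44/4 = 11, a_7 = floor((36 + 36)/11) = 6.
  m_8 = 11*6 - 36 = 30, d_8 = (1340 - 30^2)/11 = 440/11 = 40, a_8 = floor((36 + 30)/40) = 1.
  m_9 = 40*1 - 30 = 10, d_9 = (1340 - 10^2)/40 = 1240/40 = 31, a_9 = floor((36 + 10)/31) = 1.
  m_10 = 31*1 - 10 = 21, d_10 = (1340 - 21^2)/31 = 899/31 = 29, a_10 = floor((36 + 21)/29) = 1.
  m_11 = 29*1 - 21 = 8, d_11 = (1340 - 8^2)/29 = 1276/29 = 44, a_11 = floor((36 + 8)/44) = 1.
  m_12 = 44*1 - 8 = 36, d_12 = (1340 - 36^2)/44 = 44/44 = 1, a_12 = floor((36 + 36)/1) = 72.
  m_13 = 1*72 - 36 = 36, d_13 = (1340 - 36^2)/1 = 44/1 = 44: (m_13, d_13) = (m_1, d_1) = (36, 44), so from here the quotients repeat a_1, ..., a_12; the period length is 12.
So sqrt(1340) = [36; (1, 1, 1, 1, 6, 18, 6, 1, 1, 1, 1, 72)] with period length k = 12.
k is even, so the fundamental solution of x^2 - 1340y^2 = 1 is (p_{k-1}, q_{k-1}) = (p_11, q_11); compute convergents through index 11.
Convergents (p_i = a_i*p_{i-1} + p_{i-2}, q_i = a_i*q_{i-1} + q_{i-2} with p_{-2}=0, p_{-1}=1, q_{-2}=1, q_{-1}=0):
  i=0: a_0=36, p_0 = 36*1 + 0 = 36, q_0 = 36*0 + 1 = 1.
  i=1: a_1=1, p_1 = 1*36 + 1 = 37, q_1 = 1*1 + 0 = 1.
  i=2: a_2=1, p_2 = 1*37 + 36 = 73, q_2 = 1*1 + 1 = 2.
  i=3: a_3=1, p_3 = 1*73 + 37 = 110, q_3 = 1*2 + 1 = 3.
  i=4: a_4=1, p_4 = 1*110 + 73 = 183, q_4 = 1*3 + 2 = 5.
  i=5: a_5=6, p_5 = 6*183 + 110 = 1208, q_5 = 6*5 + 3 = 33.
  i=6: a_6=18, p_6 = 18*1208 + 183 = 21927, q_6 = 18*33 + 5 = 599.
  i=7: a_7=6, p_7 = 6*21927 + 1208 = 132770, q_7 = 6*599 + 33 = 3627.
  i=8: a_8=1, p_8 = 1*132770 + 21927 = 154697, q_8 = 1*3627 + 599 = 4226.
  i=9: a_9=1, p_9 = 1*154697 + 132770 = 287467, q_9 = 1*4226 + 3627 = 7853.
  i=10: a_10=1, p_10 = 1*287467 + 154697 = 442164, q_10 = 1*7853 + 4226 = 12079.
  i=11: a_11=1, p_11 = 1*442164 + 287467 = 729631, q_11 = 1*12079 + 7853 = 19932.
Check: 729631^2 - 1340*19932^2 = 532361396161 - 532361396160 = 1, so (x, y) = (729631, 19932) solves the equation, and by the theorem it is the least positive solution.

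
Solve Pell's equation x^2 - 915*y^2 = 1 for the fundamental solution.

First expand sqrt(915) as a continued fraction. With x_i = (sqrt(915) + m_i)/d_i and (m_0, d_0) = (0, 1): a_0 = floor(sqrt(915)) = 30, since 30^2 = 900 <= 915 < 961 = 31^2.
Iterate m_{i+1} = d_i*a_i - m_i, d_{i+1} = (915 - m_{i+1}^2)/d_i, a_{i+1} = floor((a_0 + m_{i+1})/d_{i+1}):
  m_1 = 1*30 - 0 = 30, d_1 = (915 - 30^2)/1 = 15/1 = 15, a_1 = floor((30 + 30)/15) = 4.
  m_2 = 15*4 - 30 = 30, d_2 = (915 - 30^2)/15 = 15/15 = 1, a_2 = floor((30 + 30)/1) = 60.
  m_3 = 1*60 - 30 = 30, d_3 = (915 - 30^2)/1 = 15/1 = 15: (m_3, d_3) = (m_1, d_1) = (30, 15), so from here the quotients repeat a_1, a_2; the period length is 2.
So sqrt(915) = [30; (4, 60)] with period length k = 2.
k is even, so the fundamental solution of x^2 - 915y^2 = 1 is (p_{k-1}, q_{k-1}) = (p_1, q_1); compute convergents through index 1.
Convergents (p_i = a_i*p_{i-1} + p_{i-2}, q_i = a_i*q_{i-1} + q_{i-2} with p_{-2}=0, p_{-1}=1, q_{-2}=1, q_{-1}=0):
  i=0: a_0=30, p_0 = 30*1 + 0 = 30, q_0 = 30*0 + 1 = 1.
  i=1: a_1=4, p_1 = 4*30 + 1 = 121, q_1 = 4*1 + 0 = 4.
Check: 121^2 - 915*4^2 = 14641 - 14640 = 1, so (x, y) = (121, 4) solves the equation, and by the theorem it is the least positive solution.

(x, y) = (121, 4)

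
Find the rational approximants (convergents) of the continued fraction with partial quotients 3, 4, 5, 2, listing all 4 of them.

Using the convergent recurrence p_i = a_i*p_{i-1} + p_{i-2}, q_i = a_i*q_{i-1} + q_{i-2} with p_{-2}=0, p_{-1}=1, q_{-2}=1, q_{-1}=0:
  i=0: a_0=3, p_0 = 3*1 + 0 = 3, q_0 = 3*0 + 1 = 1.
  i=1: a_1=4, p_1 = 4*3 + 1 = 13, q_1 = 4*1 + 0 = 4.
  i=2: a_2=5, p_2 = 5*13 + 3 = 68, q_2 = 5*4 + 1 = 21.
  i=3: a_3=2, p_3 = 2*68 + 13 = 149, q_3 = 2*21 + 4 = 46.

3/1, 13/4, 68/21, 149/46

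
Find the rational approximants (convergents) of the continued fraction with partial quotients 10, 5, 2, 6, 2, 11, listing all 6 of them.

Using the convergent recurrence p_i = a_i*p_{i-1} + p_{i-2}, q_i = a_i*q_{i-1} + q_{i-2} with p_{-2}=0, p_{-1}=1, q_{-2}=1, q_{-1}=0:
  i=0: a_0=10, p_0 = 10*1 + 0 = 10, q_0 = 10*0 + 1 = 1.
  i=1: a_1=5, p_1 = 5*10 + 1 = 51, q_1 = 5*1 + 0 = 5.
  i=2: a_2=2, p_2 = 2*51 + 10 = 112, q_2 = 2*5 + 1 = 11.
  i=3: a_3=6, p_3 = 6*112 + 51 = 723, q_3 = 6*11 + 5 = 71.
  i=4: a_4=2, p_4 = 2*723 + 112 = 1558, q_4 = 2*71 + 11 = 153.
  i=5: a_5=11, p_5 = 11*1558 + 723 = 17861, q_5 = 11*153 + 71 = 1754.

10/1, 51/5, 112/11, 723/71, 1558/153, 17861/1754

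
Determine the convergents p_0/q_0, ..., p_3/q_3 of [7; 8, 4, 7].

7/1, 57/8, 235/33, 1702/239

Using the convergent recurrence p_i = a_i*p_{i-1} + p_{i-2}, q_i = a_i*q_{i-1} + q_{i-2} with p_{-2}=0, p_{-1}=1, q_{-2}=1, q_{-1}=0:
  i=0: a_0=7, p_0 = 7*1 + 0 = 7, q_0 = 7*0 + 1 = 1.
  i=1: a_1=8, p_1 = 8*7 + 1 = 57, q_1 = 8*1 + 0 = 8.
  i=2: a_2=4, p_2 = 4*57 + 7 = 235, q_2 = 4*8 + 1 = 33.
  i=3: a_3=7, p_3 = 7*235 + 57 = 1702, q_3 = 7*33 + 8 = 239.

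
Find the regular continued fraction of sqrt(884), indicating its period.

[29; (1, 2, 1, 2, 1, 2, 1, 58)]

Write x_i = (sqrt(884) + m_i)/d_i with (m_0, d_0) = (0, 1). a_0 = floor(sqrt(884)) = 29, since 29^2 = 841 <= 884 < 900 = 30^2.
Iterate m_{i+1} = d_i*a_i - m_i, d_{i+1} = (884 - m_{i+1}^2)/d_i, a_{i+1} = floor((a_0 + m_{i+1})/d_{i+1}):
  m_1 = 1*29 - 0 = 29, d_1 = (884 - 29^2)/1 = 43/1 = 43, a_1 = floor((29 + 29)/43) = 1.
  m_2 = 43*1 - 29 = 14, d_2 = (884 - 14^2)/43 = 688/43 = 16, a_2 = floor((29 + 14)/16) = 2.
  m_3 = 16*2 - 14 = 18, d_3 = (884 - 18^2)/16 = 560/16 = 35, a_3 = floor((29 + 18)/35) = 1.
  m_4 = 35*1 - 18 = 17, d_4 = (884 - 17^2)/35 = 595/35 = 17, a_4 = floor((29 + 17)/17) = 2.
  m_5 = 17*2 - 17 = 17, d_5 = (884 - 17^2)/17 = 595/17 = 35, a_5 = floor((29 + 17)/35) = 1.
  m_6 = 35*1 - 17 = 18, d_6 = (884 - 18^2)/35 = 560/35 = 16, a_6 = floor((29 + 18)/16) = 2.
  m_7 = 16*2 - 18 = 14, d_7 = (884 - 14^2)/16 = 688/16 = 43, a_7 = floor((29 + 14)/43) = 1.
  m_8 = 43*1 - 14 = 29, d_8 = (884 - 29^2)/43 = 43/43 = 1, a_8 = floor((29 + 29)/1) = 58.
  m_9 = 1*58 - 29 = 29, d_9 = (884 - 29^2)/1 = 43/1 = 43: (m_9, d_9) = (m_1, d_1) = (29, 43), so from here the quotients repeat a_1, ..., a_8; the period length is 8.
Hence the expansion of sqrt(884) is a_0 = 29 followed by the repeating block 1, 2, 1, 2, 1, 2, 1, 58 (period 8).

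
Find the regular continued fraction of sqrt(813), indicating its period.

Write x_i = (sqrt(813) + m_i)/d_i with (m_0, d_0) = (0, 1). a_0 = floor(sqrt(813)) = 28, since 28^2 = 784 <= 813 < 841 = 29^2.
Iterate m_{i+1} = d_i*a_i - m_i, d_{i+1} = (813 - m_{i+1}^2)/d_i, a_{i+1} = floor((a_0 + m_{i+1})/d_{i+1}):
  m_1 = 1*28 - 0 = 28, d_1 = (813 - 28^2)/1 = 29/1 = 29, a_1 = floor((28 + 28)/29) = 1.
  m_2 = 29*1 - 28 = 1, d_2 = (813 - 1^2)/29 = 812/29 = 28, a_2 = floor((28 + 1)/28) = 1.
  m_3 = 28*1 - 1 = 27, d_3 = (813 - 27^2)/28 = 84/28 = 3, a_3 = floor((28 + 27)/3) = 18.
  m_4 = 3*18 - 27 = 27, d_4 = (813 - 27^2)/3 = 84/3 = 28, a_4 = floor((28 + 27)/28) = 1.
  m_5 = 28*1 - 27 = 1, d_5 = (813 - 1^2)/28 = 812/28 = 29, a_5 = floor((28 + 1)/29) = 1.
  m_6 = 29*1 - 1 = 28, d_6 = (813 - 28^2)/29 = 29/29 = 1, a_6 = floor((28 + 28)/1) = 56.
  m_7 = 1*56 - 28 = 28, d_7 = (813 - 28^2)/1 = 29/1 = 29: (m_7, d_7) = (m_1, d_1) = (28, 29), so from here the quotients repeat a_1, ..., a_6; the period length is 6.
Hence the expansion of sqrt(813) is a_0 = 28 followed by the repeating block 1, 1, 18, 1, 1, 56 (period 6).

[28; (1, 1, 18, 1, 1, 56)]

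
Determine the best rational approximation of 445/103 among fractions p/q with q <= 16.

Expand x = 445/103 as a continued fraction with the Euclidean algorithm:
  445 = 4*103 + 33, so a_0 = 4.
  103 = 3*33 + 4, so a_1 = 3.
  33 = 8*4 + 1, so a_2 = 8.
  4 = 4*1 + 0, so a_3 = 4.
so x = [4; 3, 8, 4].
Convergents (p_i = a_i*p_{i-1} + p_{i-2}, q_i = a_i*q_{i-1} + q_{i-2} with p_{-2}=0, p_{-1}=1, q_{-2}=1, q_{-1}=0), until the denominator exceeds 16:
  i=0: a_0=4, p_0 = 4*1 + 0 = 4, q_0 = 4*0 + 1 = 1.
  i=1: a_1=3, p_1 = 3*4 + 1 = 13, q_1 = 3*1 + 0 = 3.
  i=2: a_2=8, p_2 = 8*13 + 4 = 108, q_2 = 8*3 + 1 = 25.
q_2 = 25 > 16, so the last convergent with denominator <= 16 is p_1/q_1 = 13/3.
The closest fraction with denominator <= 16 is either p_1/q_1 or the intermediate fraction (k*p_1 + p_0)/(k*q_1 + q_0) with the largest k >= 1 whose denominator stays <= 16; these approach x as k grows, and every other convergent or intermediate fraction in range is farther away.
Largest k: floor((16 - q_0)/q_1) = floor((16 - 1)/3) = 5.
That gives (5*13 + 4)/(5*3 + 1) = 69/16.
Compare the errors: |x - 13/3| = |445*3 - 13*103|/(103*3) = 4/309, and |x - 69/16| = |445*16 - 69*103|/(103*16) = 13/1648.
Cross-multiplying, 13*309 = 4017 < 6592 = 4*1648, so 13/1648 is smaller: the intermediate fraction 69/16 is closer to x than 13/3.

69/16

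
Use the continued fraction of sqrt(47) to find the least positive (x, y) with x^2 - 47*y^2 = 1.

First expand sqrt(47) as a continued fraction. With x_i = (sqrt(47) + m_i)/d_i and (m_0, d_0) = (0, 1): a_0 = floor(sqrt(47)) = 6, since 6^2 = 36 <= 47 < 49 = 7^2.
Iterate m_{i+1} = d_i*a_i - m_i, d_{i+1} = (47 - m_{i+1}^2)/d_i, a_{i+1} = floor((a_0 + m_{i+1})/d_{i+1}):
  m_1 = 1*6 - 0 = 6, d_1 = (47 - 6^2)/1 = 11/1 = 11, a_1 = floor((6 + 6)/11) = 1.
  m_2 = 11*1 - 6 = 5, d_2 = (47 - 5^2)/11 = 22/11 = 2, a_2 = floor((6 + 5)/2) = 5.
  m_3 = 2*5 - 5 = 5, d_3 = (47 - 5^2)/2 = 22/2 = 11, a_3 = floor((6 + 5)/11) = 1.
  m_4 = 11*1 - 5 = 6, d_4 = (47 - 6^2)/11 = 11/11 = 1, a_4 = floor((6 + 6)/1) = 12.
  m_5 = 1*12 - 6 = 6, d_5 = (47 - 6^2)/1 = 11/1 = 11: (m_5, d_5) = (m_1, d_1) = (6, 11), so from here the quotients repeat a_1, ..., a_4; the period length is 4.
So sqrt(47) = [6; (1, 5, 1, 12)] with period length k = 4.
k is even, so the fundamental solution of x^2 - 47y^2 = 1 is (p_{k-1}, q_{k-1}) = (p_3, q_3); compute convergents through index 3.
Convergents (p_i = a_i*p_{i-1} + p_{i-2}, q_i = a_i*q_{i-1} + q_{i-2} with p_{-2}=0, p_{-1}=1, q_{-2}=1, q_{-1}=0):
  i=0: a_0=6, p_0 = 6*1 + 0 = 6, q_0 = 6*0 + 1 = 1.
  i=1: a_1=1, p_1 = 1*6 + 1 = 7, q_1 = 1*1 + 0 = 1.
  i=2: a_2=5, p_2 = 5*7 + 6 = 41, q_2 = 5*1 + 1 = 6.
  i=3: a_3=1, p_3 = 1*41 + 7 = 48, q_3 = 1*6 + 1 = 7.
Check: 48^2 - 47*7^2 = 2304 - 2303 = 1, so (x, y) = (48, 7) solves the equation, and by the theorem it is the least positive solution.

(x, y) = (48, 7)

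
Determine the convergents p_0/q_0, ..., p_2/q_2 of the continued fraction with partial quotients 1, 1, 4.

1/1, 2/1, 9/5

Using the convergent recurrence p_i = a_i*p_{i-1} + p_{i-2}, q_i = a_i*q_{i-1} + q_{i-2} with p_{-2}=0, p_{-1}=1, q_{-2}=1, q_{-1}=0:
  i=0: a_0=1, p_0 = 1*1 + 0 = 1, q_0 = 1*0 + 1 = 1.
  i=1: a_1=1, p_1 = 1*1 + 1 = 2, q_1 = 1*1 + 0 = 1.
  i=2: a_2=4, p_2 = 4*2 + 1 = 9, q_2 = 4*1 + 1 = 5.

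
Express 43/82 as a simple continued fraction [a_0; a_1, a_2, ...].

[0; 1, 1, 9, 1, 3]

Run the Euclidean algorithm on 43 and 82; the successive quotients are the partial quotients a_0, a_1, ... (each step inverts the fractional part left over by the previous one):
  43 = 0*82 + 43, so a_0 = 0.
  82 = 1*43 + 39, so a_1 = 1.
  43 = 1*39 + 4, so a_2 = 1.
  39 = 9*4 + 3, so a_3 = 9.
  4 = 1*3 + 1, so a_4 = 1.
  3 = 3*1 + 0, so a_5 = 3.
The remainder reaches 0 after 6 divisions, so the expansion has 6 partial quotients, read off in order.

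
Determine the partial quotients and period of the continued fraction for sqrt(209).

Write x_i = (sqrt(209) + m_i)/d_i with (m_0, d_0) = (0, 1). a_0 = floor(sqrt(209)) = 14, since 14^2 = 196 <= 209 < 225 = 15^2.
Iterate m_{i+1} = d_i*a_i - m_i, d_{i+1} = (209 - m_{i+1}^2)/d_i, a_{i+1} = floor((a_0 + m_{i+1})/d_{i+1}):
  m_1 = 1*14 - 0 = 14, d_1 = (209 - 14^2)/1 = 13/1 = 13, a_1 = floor((14 + 14)/13) = 2.
  m_2 = 13*2 - 14 = 12, d_2 = (209 - 12^2)/13 = 65/13 = 5, a_2 = floor((14 + 12)/5) = 5.
  m_3 = 5*5 - 12 = 13, d_3 = (209 - 13^2)/5 = 40/5 = 8, a_3 = floor((14 + 13)/8) = 3.
  m_4 = 8*3 - 13 = 11, d_4 = (209 - 11^2)/8 = 88/8 = 11, a_4 = floor((14 + 11)/11) = 2.
  m_5 = 11*2 - 11 = 11, d_5 = (209 - 11^2)/11 = 88/11 = 8, a_5 = floor((14 + 11)/8) = 3.
  m_6 = 8*3 - 11 = 13, d_6 = (209 - 13^2)/8 = 40/8 = 5, a_6 = floor((14 + 13)/5) = 5.
  m_7 = 5*5 - 13 = 12, d_7 = (209 - 12^2)/5 = 65/5 = 13, a_7 = floor((14 + 12)/13) = 2.
  m_8 = 13*2 - 12 = 14, d_8 = (209 - 14^2)/13 = 13/13 = 1, a_8 = floor((14 + 14)/1) = 28.
  m_9 = 1*28 - 14 = 14, d_9 = (209 - 14^2)/1 = 13/1 = 13: (m_9, d_9) = (m_1, d_1) = (14, 13), so from here the quotients repeat a_1, ..., a_8; the period length is 8.
Hence the expansion of sqrt(209) is a_0 = 14 followed by the repeating block 2, 5, 3, 2, 3, 5, 2, 28 (period 8).

[14; (2, 5, 3, 2, 3, 5, 2, 28)]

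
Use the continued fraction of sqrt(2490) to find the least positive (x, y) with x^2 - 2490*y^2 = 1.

(x, y) = (499, 10)

First expand sqrt(2490) as a continued fraction. With x_i = (sqrt(2490) + m_i)/d_i and (m_0, d_0) = (0, 1): a_0 = floor(sqrt(2490)) = 49, since 49^2 = 2401 <= 2490 < 2500 = 50^2.
Iterate m_{i+1} = d_i*a_i - m_i, d_{i+1} = (2490 - m_{i+1}^2)/d_i, a_{i+1} = floor((a_0 + m_{i+1})/d_{i+1}):
  m_1 = 1*49 - 0 = 49, d_1 = (2490 - 49^2)/1 = 89/1 = 89, a_1 = floor((49 + 49)/89) = 1.
  m_2 = 89*1 - 49 = 40, d_2 = (2490 - 40^2)/89 = 890/89 = 10, a_2 = floor((49 + 40)/10) = 8.
  m_3 = 10*8 - 40 = 40, d_3 = (2490 - 40^2)/10 = 890/10 = 89, a_3 = floor((49 + 40)/89) = 1.
  m_4 = 89*1 - 40 = 49, d_4 = (2490 - 49^2)/89 = 89/89 = 1, a_4 = floor((49 + 49)/1) = 98.
  m_5 = 1*98 - 49 = 49, d_5 = (2490 - 49^2)/1 = 89/1 = 89: (m_5, d_5) = (m_1, d_1) = (49, 89), so from here the quotients repeat a_1, ..., a_4; the period length is 4.
So sqrt(2490) = [49; (1, 8, 1, 98)] with period length k = 4.
k is even, so the fundamental solution of x^2 - 2490y^2 = 1 is (p_{k-1}, q_{k-1}) = (p_3, q_3); compute convergents through index 3.
Convergents (p_i = a_i*p_{i-1} + p_{i-2}, q_i = a_i*q_{i-1} + q_{i-2} with p_{-2}=0, p_{-1}=1, q_{-2}=1, q_{-1}=0):
  i=0: a_0=49, p_0 = 49*1 + 0 = 49, q_0 = 49*0 + 1 = 1.
  i=1: a_1=1, p_1 = 1*49 + 1 = 50, q_1 = 1*1 + 0 = 1.
  i=2: a_2=8, p_2 = 8*50 + 49 = 449, q_2 = 8*1 + 1 = 9.
  i=3: a_3=1, p_3 = 1*449 + 50 = 499, q_3 = 1*9 + 1 = 10.
Check: 499^2 - 2490*10^2 = 249001 - 249000 = 1, so (x, y) = (499, 10) solves the equation, and by the theorem it is the least positive solution.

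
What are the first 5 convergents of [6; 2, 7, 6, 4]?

Using the convergent recurrence p_i = a_i*p_{i-1} + p_{i-2}, q_i = a_i*q_{i-1} + q_{i-2} with p_{-2}=0, p_{-1}=1, q_{-2}=1, q_{-1}=0:
  i=0: a_0=6, p_0 = 6*1 + 0 = 6, q_0 = 6*0 + 1 = 1.
  i=1: a_1=2, p_1 = 2*6 + 1 = 13, q_1 = 2*1 + 0 = 2.
  i=2: a_2=7, p_2 = 7*13 + 6 = 97, q_2 = 7*2 + 1 = 15.
  i=3: a_3=6, p_3 = 6*97 + 13 = 595, q_3 = 6*15 + 2 = 92.
  i=4: a_4=4, p_4 = 4*595 + 97 = 2477, q_4 = 4*92 + 15 = 383.

6/1, 13/2, 97/15, 595/92, 2477/383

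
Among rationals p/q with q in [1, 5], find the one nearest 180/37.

24/5

Expand x = 180/37 as a continued fraction with the Euclidean algorithm:
  180 = 4*37 + 32, so a_0 = 4.
  37 = 1*32 + 5, so a_1 = 1.
  32 = 6*5 + 2, so a_2 = 6.
  5 = 2*2 + 1, so a_3 = 2.
  2 = 2*1 + 0, so a_4 = 2.
so x = [4; 1, 6, 2, 2].
Convergents (p_i = a_i*p_{i-1} + p_{i-2}, q_i = a_i*q_{i-1} + q_{i-2} with p_{-2}=0, p_{-1}=1, q_{-2}=1, q_{-1}=0), until the denominator exceeds 5:
  i=0: a_0=4, p_0 = 4*1 + 0 = 4, q_0 = 4*0 + 1 = 1.
  i=1: a_1=1, p_1 = 1*4 + 1 = 5, q_1 = 1*1 + 0 = 1.
  i=2: a_2=6, p_2 = 6*5 + 4 = 34, q_2 = 6*1 + 1 = 7.
q_2 = 7 > 5, so the last convergent with denominator <= 5 is p_1/q_1 = 5/1.
The closest fraction with denominator <= 5 is either p_1/q_1 or the intermediate fraction (k*p_1 + p_0)/(k*q_1 + q_0) with the largest k >= 1 whose denominator stays <= 5; these approach x as k grows, and every other convergent or intermediate fraction in range is farther away.
Largest k: floor((5 - q_0)/q_1) = floor((5 - 1)/1) = 4.
That gives (4*5 + 4)/(4*1 + 1) = 24/5.
Compare the errors: |x - 5/1| = |180*1 - 5*37|/(37*1) = 5/37, and |x - 24/5| = |180*5 - 24*37|/(37*5) = 12/185.
Cross-multiplying, 12*37 = 444 < 925 = 5*185, so 12/185 is smaller: the intermediate fraction 24/5 is closer to x than 5/1.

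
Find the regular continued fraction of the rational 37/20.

[1; 1, 5, 1, 2]

Run the Euclidean algorithm on 37 and 20; the successive quotients are the partial quotients a_0, a_1, ... (each step inverts the fractional part left over by the previous one):
  37 = 1*20 + 17, so a_0 = 1.
  20 = 1*17 + 3, so a_1 = 1.
  17 = 5*3 + 2, so a_2 = 5.
  3 = 1*2 + 1, so a_3 = 1.
  2 = 2*1 + 0, so a_4 = 2.
The remainder reaches 0 after 5 divisions, so the expansion has 5 partial quotients, read off in order.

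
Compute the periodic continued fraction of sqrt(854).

Write x_i = (sqrt(854) + m_i)/d_i with (m_0, d_0) = (0, 1). a_0 = floor(sqrt(854)) = 29, since 29^2 = 841 <= 854 < 900 = 30^2.
Iterate m_{i+1} = d_i*a_i - m_i, d_{i+1} = (854 - m_{i+1}^2)/d_i, a_{i+1} = floor((a_0 + m_{i+1})/d_{i+1}):
  m_1 = 1*29 - 0 = 29, d_1 = (854 - 29^2)/1 = 13/1 = 13, a_1 = floor((29 + 29)/13) = 4.
  m_2 = 13*4 - 29 = 23, d_2 = (854 - 23^2)/13 = 325/13 = 25, a_2 = floor((29 + 23)/25) = 2.
  m_3 = 25*2 - 23 = 27, d_3 = (854 - 27^2)/25 = 125/25 = 5, a_3 = floor((29 + 27)/5) = 11.
  m_4 = 5*11 - 27 = 28, d_4 = (854 - 28^2)/5 = 70/5 = 14, a_4 = floor((29 + 28)/14) = 4.
  m_5 = 14*4 - 28 = 28, d_5 = (854 - 28^2)/14 = 70/14 = 5, a_5 = floor((29 + 28)/5) = 11.
  m_6 = 5*11 - 28 = 27, d_6 = (854 - 27^2)/5 = 125/5 = 25, a_6 = floor((29 + 27)/25) = 2.
  m_7 = 25*2 - 27 = 23, d_7 = (854 - 23^2)/25 = 325/25 = 13, a_7 = floor((29 + 23)/13) = 4.
  m_8 = 13*4 - 23 = 29, d_8 = (854 - 29^2)/13 = 13/13 = 1, a_8 = floor((29 + 29)/1) = 58.
  m_9 = 1*58 - 29 = 29, d_9 = (854 - 29^2)/1 = 13/1 = 13: (m_9, d_9) = (m_1, d_1) = (29, 13), so from here the quotients repeat a_1, ..., a_8; the period length is 8.
Hence the expansion of sqrt(854) is a_0 = 29 followed by the repeating block 4, 2, 11, 4, 11, 2, 4, 58 (period 8).

[29; (4, 2, 11, 4, 11, 2, 4, 58)]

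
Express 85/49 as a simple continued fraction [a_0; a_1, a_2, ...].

[1; 1, 2, 1, 3, 3]

Run the Euclidean algorithm on 85 and 49; the successive quotients are the partial quotients a_0, a_1, ... (each step inverts the fractional part left over by the previous one):
  85 = 1*49 + 36, so a_0 = 1.
  49 = 1*36 + 13, so a_1 = 1.
  36 = 2*13 + 10, so a_2 = 2.
  13 = 1*10 + 3, so a_3 = 1.
  10 = 3*3 + 1, so a_4 = 3.
  3 = 3*1 + 0, so a_5 = 3.
The remainder reaches 0 after 6 divisions, so the expansion has 6 partial quotients, read off in order.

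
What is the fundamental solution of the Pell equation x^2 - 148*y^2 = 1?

First expand sqrt(148) as a continued fraction. With x_i = (sqrt(148) + m_i)/d_i and (m_0, d_0) = (0, 1): a_0 = floor(sqrt(148)) = 12, since 12^2 = 144 <= 148 < 169 = 13^2.
Iterate m_{i+1} = d_i*a_i - m_i, d_{i+1} = (148 - m_{i+1}^2)/d_i, a_{i+1} = floor((a_0 + m_{i+1})/d_{i+1}):
  m_1 = 1*12 - 0 = 12, d_1 = (148 - 12^2)/1 = 4/1 = 4, a_1 = floor((12 + 12)/4) = 6.
  m_2 = 4*6 - 12 = 12, d_2 = (148 - 12^2)/4 = 4/4 = 1, a_2 = floor((12 + 12)/1) = 24.
  m_3 = 1*24 - 12 = 12, d_3 = (148 - 12^2)/1 = 4/1 = 4: (m_3, d_3) = (m_1, d_1) = (12, 4), so from here the quotients repeat a_1, a_2; the period length is 2.
So sqrt(148) = [12; (6, 24)] with period length k = 2.
k is even, so the fundamental solution of x^2 - 148y^2 = 1 is (p_{k-1}, q_{k-1}) = (p_1, q_1); compute convergents through index 1.
Convergents (p_i = a_i*p_{i-1} + p_{i-2}, q_i = a_i*q_{i-1} + q_{i-2} with p_{-2}=0, p_{-1}=1, q_{-2}=1, q_{-1}=0):
  i=0: a_0=12, p_0 = 12*1 + 0 = 12, q_0 = 12*0 + 1 = 1.
  i=1: a_1=6, p_1 = 6*12 + 1 = 73, q_1 = 6*1 + 0 = 6.
Check: 73^2 - 148*6^2 = 5329 - 5328 = 1, so (x, y) = (73, 6) solves the equation, and by the theorem it is the least positive solution.

(x, y) = (73, 6)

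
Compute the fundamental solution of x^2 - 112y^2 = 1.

(x, y) = (127, 12)

First expand sqrt(112) as a continued fraction. With x_i = (sqrt(112) + m_i)/d_i and (m_0, d_0) = (0, 1): a_0 = floor(sqrt(112)) = 10, since 10^2 = 100 <= 112 < 121 = 11^2.
Iterate m_{i+1} = d_i*a_i - m_i, d_{i+1} = (112 - m_{i+1}^2)/d_i, a_{i+1} = floor((a_0 + m_{i+1})/d_{i+1}):
  m_1 = 1*10 - 0 = 10, d_1 = (112 - 10^2)/1 = 12/1 = 12, a_1 = floor((10 + 10)/12) = 1.
  m_2 = 12*1 - 10 = 2, d_2 = (112 - 2^2)/12 = 108/12 = 9, a_2 = floor((10 + 2)/9) = 1.
  m_3 = 9*1 - 2 = 7, d_3 = (112 - 7^2)/9 = 63/9 = 7, a_3 = floor((10 + 7)/7) = 2.
  m_4 = 7*2 - 7 = 7, d_4 = (112 - 7^2)/7 = 63/7 = 9, a_4 = floor((10 + 7)/9) = 1.
  m_5 = 9*1 - 7 = 2, d_5 = (112 - 2^2)/9 = 108/9 = 12, a_5 = floor((10 + 2)/12) = 1.
  m_6 = 12*1 - 2 = 10, d_6 = (112 - 10^2)/12 = 12/12 = 1, a_6 = floor((10 + 10)/1) = 20.
  m_7 = 1*20 - 10 = 10, d_7 = (112 - 10^2)/1 = 12/1 = 12: (m_7, d_7) = (m_1, d_1) = (10, 12), so from here the quotients repeat a_1, ..., a_6; the period length is 6.
So sqrt(112) = [10; (1, 1, 2, 1, 1, 20)] with period length k = 6.
k is even, so the fundamental solution of x^2 - 112y^2 = 1 is (p_{k-1}, q_{k-1}) = (p_5, q_5); compute convergents through index 5.
Convergents (p_i = a_i*p_{i-1} + p_{i-2}, q_i = a_i*q_{i-1} + q_{i-2} with p_{-2}=0, p_{-1}=1, q_{-2}=1, q_{-1}=0):
  i=0: a_0=10, p_0 = 10*1 + 0 = 10, q_0 = 10*0 + 1 = 1.
  i=1: a_1=1, p_1 = 1*10 + 1 = 11, q_1 = 1*1 + 0 = 1.
  i=2: a_2=1, p_2 = 1*11 + 10 = 21, q_2 = 1*1 + 1 = 2.
  i=3: a_3=2, p_3 = 2*21 + 11 = 53, q_3 = 2*2 + 1 = 5.
  i=4: a_4=1, p_4 = 1*53 + 21 = 74, q_4 = 1*5 + 2 = 7.
  i=5: a_5=1, p_5 = 1*74 + 53 = 127, q_5 = 1*7 + 5 = 12.
Check: 127^2 - 112*12^2 = 16129 - 16128 = 1, so (x, y) = (127, 12) solves the equation, and by the theorem it is the least positive solution.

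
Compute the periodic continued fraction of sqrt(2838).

[53; (3, 1, 1, 1, 52, 1, 1, 1, 3, 106)]

Write x_i = (sqrt(2838) + m_i)/d_i with (m_0, d_0) = (0, 1). a_0 = floor(sqrt(2838)) = 53, since 53^2 = 2809 <= 2838 < 2916 = 54^2.
Iterate m_{i+1} = d_i*a_i - m_i, d_{i+1} = (2838 - m_{i+1}^2)/d_i, a_{i+1} = floor((a_0 + m_{i+1})/d_{i+1}):
  m_1 = 1*53 - 0 = 53, d_1 = (2838 - 53^2)/1 = 29/1 = 29, a_1 = floor((53 + 53)/29) = 3.
  m_2 = 29*3 - 53 = 34, d_2 = (2838 - 34^2)/29 = 1682/29 = 58, a_2 = floor((53 + 34)/58) = 1.
  m_3 = 58*1 - 34 = 24, d_3 = (2838 - 24^2)/58 = 2262/58 = 39, a_3 = floor((53 + 24)/39) = 1.
  m_4 = 39*1 - 24 = 15, d_4 = (2838 - 15^2)/39 = 2613/39 = 67, a_4 = floor((53 + 15)/67) = 1.
  m_5 = 67*1 - 15 = 52, d_5 = (2838 - 52^2)/67 = 134/67 = 2, a_5 = floor((53 + 52)/2) = 52.
  m_6 = 2*52 - 52 = 52, d_6 = (2838 - 52^2)/2 = 134/2 = 67, a_6 = floor((53 + 52)/67) = 1.
  m_7 = 67*1 - 52 = 15, d_7 = (2838 - 15^2)/67 = 2613/67 = 39, a_7 = floor((53 + 15)/39) = 1.
  m_8 = 39*1 - 15 = 24, d_8 = (2838 - 24^2)/39 = 2262/39 = 58, a_8 = floor((53 + 24)/58) = 1.
  m_9 = 58*1 - 24 = 34, d_9 = (2838 - 34^2)/58 = 1682/58 = 29, a_9 = floor((53 + 34)/29) = 3.
  m_10 = 29*3 - 34 = 53, d_10 = (2838 - 53^2)/29 = 29/29 = 1, a_10 = floor((53 + 53)/1) = 106.
  m_11 = 1*106 - 53 = 53, d_11 = (2838 - 53^2)/1 = 29/1 = 29: (m_11, d_11) = (m_1, d_1) = (53, 29), so from here the quotients repeat a_1, ..., a_10; the period length is 10.
Hence the expansion of sqrt(2838) is a_0 = 53 followed by the repeating block 3, 1, 1, 1, 52, 1, 1, 1, 3, 106 (period 10).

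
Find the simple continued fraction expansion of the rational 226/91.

[2; 2, 14, 1, 2]

Run the Euclidean algorithm on 226 and 91; the successive quotients are the partial quotients a_0, a_1, ... (each step inverts the fractional part left over by the previous one):
  226 = 2*91 + 44, so a_0 = 2.
  91 = 2*44 + 3, so a_1 = 2.
  44 = 14*3 + 2, so a_2 = 14.
  3 = 1*2 + 1, so a_3 = 1.
  2 = 2*1 + 0, so a_4 = 2.
The remainder reaches 0 after 5 divisions, so the expansion has 5 partial quotients, read off in order.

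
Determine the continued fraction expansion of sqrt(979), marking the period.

Write x_i = (sqrt(979) + m_i)/d_i with (m_0, d_0) = (0, 1). a_0 = floor(sqrt(979)) = 31, since 31^2 = 961 <= 979 < 1024 = 32^2.
Iterate m_{i+1} = d_i*a_i - m_i, d_{i+1} = (979 - m_{i+1}^2)/d_i, a_{i+1} = floor((a_0 + m_{i+1})/d_{i+1}):
  m_1 = 1*31 - 0 = 31, d_1 = (979 - 31^2)/1 = 18/1 = 18, a_1 = floor((31 + 31)/18) = 3.
  m_2 = 18*3 - 31 = 23, d_2 = (979 - 23^2)/18 = 450/18 = 25, a_2 = floor((31 + 23)/25) = 2.
  m_3 = 25*2 - 23 = 27, d_3 = (979 - 27^2)/25 = 250/25 = 10, a_3 = floor((31 + 27)/10) = 5.
  m_4 = 10*5 - 27 = 23, d_4 = (979 - 23^2)/10 = 450/10 = 45, a_4 = floor((31 + 23)/45) = 1.
  m_5 = 45*1 - 23 = 22, d_5 = (979 - 22^2)/45 = 495/45 = 11, a_5 = floor((31 + 22)/11) = 4.
  m_6 = 11*4 - 22 = 22, d_6 = (979 - 22^2)/11 = 495/11 = 45, a_6 = floor((31 + 22)/45) = 1.
  m_7 = 45*1 - 22 = 23, d_7 = (979 - 23^2)/45 = 450/45 = 10, a_7 = floor((31 + 23)/10) = 5.
  m_8 = 10*5 - 23 = 27, d_8 = (979 - 27^2)/10 = 250/10 = 25, a_8 = floor((31 + 27)/25) = 2.
  m_9 = 25*2 - 27 = 23, d_9 = (979 - 23^2)/25 = 450/25 = 18, a_9 = floor((31 + 23)/18) = 3.
  m_10 = 18*3 - 23 = 31, d_10 = (979 - 31^2)/18 = 18/18 = 1, a_10 = floor((31 + 31)/1) = 62.
  m_11 = 1*62 - 31 = 31, d_11 = (979 - 31^2)/1 = 18/1 = 18: (m_11, d_11) = (m_1, d_1) = (31, 18), so from here the quotients repeat a_1, ..., a_10; the period length is 10.
Hence the expansion of sqrt(979) is a_0 = 31 followed by the repeating block 3, 2, 5, 1, 4, 1, 5, 2, 3, 62 (period 10).

[31; (3, 2, 5, 1, 4, 1, 5, 2, 3, 62)]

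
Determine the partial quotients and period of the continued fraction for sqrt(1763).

[41; (1, 82)]

Write x_i = (sqrt(1763) + m_i)/d_i with (m_0, d_0) = (0, 1). a_0 = floor(sqrt(1763)) = 41, since 41^2 = 1681 <= 1763 < 1764 = 42^2.
Iterate m_{i+1} = d_i*a_i - m_i, d_{i+1} = (1763 - m_{i+1}^2)/d_i, a_{i+1} = floor((a_0 + m_{i+1})/d_{i+1}):
  m_1 = 1*41 - 0 = 41, d_1 = (1763 - 41^2)/1 = 82/1 = 82, a_1 = floor((41 + 41)/82) = 1.
  m_2 = 82*1 - 41 = 41, d_2 = (1763 - 41^2)/82 = 82/82 = 1, a_2 = floor((41 + 41)/1) = 82.
  m_3 = 1*82 - 41 = 41, d_3 = (1763 - 41^2)/1 = 82/1 = 82: (m_3, d_3) = (m_1, d_1) = (41, 82), so from here the quotients repeat a_1, a_2; the period length is 2.
Hence the expansion of sqrt(1763) is a_0 = 41 followed by the repeating block 1, 82 (period 2).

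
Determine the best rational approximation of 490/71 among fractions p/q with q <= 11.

Expand x = 490/71 as a continued fraction with the Euclidean algorithm:
  490 = 6*71 + 64, so a_0 = 6.
  71 = 1*64 + 7, so a_1 = 1.
  64 = 9*7 + 1, so a_2 = 9.
  7 = 7*1 + 0, so a_3 = 7.
so x = [6; 1, 9, 7].
Convergents (p_i = a_i*p_{i-1} + p_{i-2}, q_i = a_i*q_{i-1} + q_{i-2} with p_{-2}=0, p_{-1}=1, q_{-2}=1, q_{-1}=0), until the denominator exceeds 11:
  i=0: a_0=6, p_0 = 6*1 + 0 = 6, q_0 = 6*0 + 1 = 1.
  i=1: a_1=1, p_1 = 1*6 + 1 = 7, q_1 = 1*1 + 0 = 1.
  i=2: a_2=9, p_2 = 9*7 + 6 = 69, q_2 = 9*1 + 1 = 10.
  i=3: a_3=7, p_3 = 7*69 + 7 = 490, q_3 = 7*10 + 1 = 71.
q_3 = 71 > 11, so the last convergent with denominator <= 11 is p_2/q_2 = 69/10.
The closest fraction with denominator <= 11 is either p_2/q_2 or the intermediate fraction (k*p_2 + p_1)/(k*q_2 + q_1) with the largest k >= 1 whose denominator stays <= 11; these approach x as k grows, and every other convergent or intermediate fraction in range is farther away.
Largest k: floor((11 - q_1)/q_2) = floor((11 - 1)/10) = 1.
That gives (1*69 + 7)/(1*10 + 1) = 76/11.
Compare the errors: |x - 69/10| = |490*10 - 69*71|/(71*10) = 1/710, and |x - 76/11| = |490*11 - 76*71|/(71*11) = 6/781.
Cross-multiplying, 1*781 = 781 < 4260 = 6*710, so 1/710 is smaller: the convergent 69/10 is closer to x than 76/11.

69/10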